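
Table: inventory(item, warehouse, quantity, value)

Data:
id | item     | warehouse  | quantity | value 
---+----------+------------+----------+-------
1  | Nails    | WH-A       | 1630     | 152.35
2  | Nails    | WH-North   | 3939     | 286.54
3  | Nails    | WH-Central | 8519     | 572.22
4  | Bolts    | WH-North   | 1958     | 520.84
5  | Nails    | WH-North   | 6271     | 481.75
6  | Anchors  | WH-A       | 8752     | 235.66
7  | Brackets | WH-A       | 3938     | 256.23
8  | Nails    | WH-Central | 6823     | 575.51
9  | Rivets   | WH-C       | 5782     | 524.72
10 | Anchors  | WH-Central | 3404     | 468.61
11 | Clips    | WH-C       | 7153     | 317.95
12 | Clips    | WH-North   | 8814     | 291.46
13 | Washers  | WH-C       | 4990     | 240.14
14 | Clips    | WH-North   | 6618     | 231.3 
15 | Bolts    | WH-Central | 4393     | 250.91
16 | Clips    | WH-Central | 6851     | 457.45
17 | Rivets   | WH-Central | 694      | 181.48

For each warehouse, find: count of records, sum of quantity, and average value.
SELECT warehouse,
       COUNT(*) as cnt,
       SUM(quantity) as total_quantity,
       AVG(value) as avg_value
FROM inventory
GROUP BY warehouse

Result:
  WH-A: 3 records, 14320 total quantity, 214.75 avg value
  WH-C: 3 records, 17925 total quantity, 360.94 avg value
  WH-Central: 6 records, 30684 total quantity, 417.70 avg value
  WH-North: 5 records, 27600 total quantity, 362.38 avg value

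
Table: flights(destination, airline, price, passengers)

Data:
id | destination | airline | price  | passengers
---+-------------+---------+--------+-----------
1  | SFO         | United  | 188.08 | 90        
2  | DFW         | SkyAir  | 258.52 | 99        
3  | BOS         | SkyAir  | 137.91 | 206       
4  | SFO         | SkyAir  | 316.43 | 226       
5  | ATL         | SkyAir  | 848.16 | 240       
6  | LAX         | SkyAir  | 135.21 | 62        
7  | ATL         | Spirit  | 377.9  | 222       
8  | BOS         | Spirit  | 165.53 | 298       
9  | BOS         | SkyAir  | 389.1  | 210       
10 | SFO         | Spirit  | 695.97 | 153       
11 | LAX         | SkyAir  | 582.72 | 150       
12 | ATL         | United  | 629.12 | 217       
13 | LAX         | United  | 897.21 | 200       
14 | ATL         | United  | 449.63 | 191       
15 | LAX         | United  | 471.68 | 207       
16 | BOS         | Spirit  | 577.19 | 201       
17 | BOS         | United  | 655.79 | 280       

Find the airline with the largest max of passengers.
SELECT airline, MAX(passengers) as val
FROM flights
GROUP BY airline
ORDER BY val DESC
LIMIT 1

Result: Spirit with max(passengers) = 298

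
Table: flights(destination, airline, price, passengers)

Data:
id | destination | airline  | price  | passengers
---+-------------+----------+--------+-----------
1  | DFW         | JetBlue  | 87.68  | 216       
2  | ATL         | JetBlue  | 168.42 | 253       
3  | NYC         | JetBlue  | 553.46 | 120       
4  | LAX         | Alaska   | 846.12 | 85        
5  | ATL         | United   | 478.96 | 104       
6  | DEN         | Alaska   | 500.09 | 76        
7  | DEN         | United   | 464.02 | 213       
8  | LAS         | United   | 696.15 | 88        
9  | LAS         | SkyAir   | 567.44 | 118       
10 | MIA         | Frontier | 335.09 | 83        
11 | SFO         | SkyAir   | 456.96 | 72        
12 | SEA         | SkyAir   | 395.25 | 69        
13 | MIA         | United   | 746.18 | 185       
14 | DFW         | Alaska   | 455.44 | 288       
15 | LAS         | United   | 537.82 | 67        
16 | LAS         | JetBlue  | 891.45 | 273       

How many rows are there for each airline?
SELECT airline, COUNT(*) as count
FROM flights
GROUP BY airline

Result:
  Alaska: 3
  Frontier: 1
  JetBlue: 4
  SkyAir: 3
  United: 5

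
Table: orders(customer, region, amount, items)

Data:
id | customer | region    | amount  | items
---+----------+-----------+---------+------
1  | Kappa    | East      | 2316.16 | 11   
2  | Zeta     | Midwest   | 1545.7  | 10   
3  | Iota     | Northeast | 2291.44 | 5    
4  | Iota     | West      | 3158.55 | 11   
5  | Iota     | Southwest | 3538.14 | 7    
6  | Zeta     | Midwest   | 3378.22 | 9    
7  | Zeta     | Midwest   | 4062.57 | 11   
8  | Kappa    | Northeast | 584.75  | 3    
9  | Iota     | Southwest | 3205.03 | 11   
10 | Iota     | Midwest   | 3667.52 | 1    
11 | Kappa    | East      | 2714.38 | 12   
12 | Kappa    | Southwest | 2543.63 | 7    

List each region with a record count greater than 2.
SELECT region, COUNT(*) as cnt
FROM orders
GROUP BY region
HAVING COUNT(*) > 2

Result:
  Midwest: 4
  Southwest: 3

Note: HAVING filters groups after aggregation, WHERE filters rows before.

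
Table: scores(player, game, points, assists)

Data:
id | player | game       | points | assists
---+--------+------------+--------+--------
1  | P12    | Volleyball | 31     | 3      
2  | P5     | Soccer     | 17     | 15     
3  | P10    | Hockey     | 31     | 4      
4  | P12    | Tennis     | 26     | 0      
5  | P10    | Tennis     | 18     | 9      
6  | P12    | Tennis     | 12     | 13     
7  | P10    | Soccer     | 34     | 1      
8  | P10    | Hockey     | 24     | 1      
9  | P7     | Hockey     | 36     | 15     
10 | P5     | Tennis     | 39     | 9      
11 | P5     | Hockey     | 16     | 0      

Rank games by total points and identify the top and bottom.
SELECT game, SUM(points)
FROM scores
GROUP BY game
ORDER BY SUM(points)

All groups:
  Volleyball: 31
  Soccer: 51
  Tennis: 95
  Hockey: 107

Highest: Hockey (107)
Lowest: Volleyball (31)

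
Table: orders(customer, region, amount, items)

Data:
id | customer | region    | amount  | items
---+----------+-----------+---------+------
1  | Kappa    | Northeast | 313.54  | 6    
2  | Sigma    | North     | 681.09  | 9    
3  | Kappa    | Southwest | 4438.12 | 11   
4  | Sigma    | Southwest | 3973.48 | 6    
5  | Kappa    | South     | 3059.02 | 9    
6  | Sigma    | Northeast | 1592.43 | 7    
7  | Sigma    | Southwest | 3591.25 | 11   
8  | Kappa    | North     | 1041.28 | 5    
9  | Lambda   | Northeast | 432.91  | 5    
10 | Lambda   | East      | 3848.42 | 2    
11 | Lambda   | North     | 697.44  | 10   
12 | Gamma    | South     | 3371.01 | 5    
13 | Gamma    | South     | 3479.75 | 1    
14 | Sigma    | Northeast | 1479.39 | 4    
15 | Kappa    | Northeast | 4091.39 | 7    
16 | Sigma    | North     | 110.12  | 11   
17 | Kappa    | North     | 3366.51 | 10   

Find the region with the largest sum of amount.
SELECT region, SUM(amount) as val
FROM orders
GROUP BY region
ORDER BY val DESC
LIMIT 1

Result: Southwest with sum(amount) = 12002.85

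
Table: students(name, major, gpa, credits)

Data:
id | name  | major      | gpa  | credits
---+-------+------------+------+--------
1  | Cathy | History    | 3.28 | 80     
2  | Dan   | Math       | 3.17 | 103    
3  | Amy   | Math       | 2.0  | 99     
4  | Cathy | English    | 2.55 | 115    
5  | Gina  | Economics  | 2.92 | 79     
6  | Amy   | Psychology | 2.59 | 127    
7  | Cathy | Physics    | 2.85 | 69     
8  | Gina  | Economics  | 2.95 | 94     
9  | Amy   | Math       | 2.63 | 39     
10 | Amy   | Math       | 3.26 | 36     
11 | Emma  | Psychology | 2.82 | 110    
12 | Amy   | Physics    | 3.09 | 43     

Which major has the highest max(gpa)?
SELECT major, MAX(gpa) as val
FROM students
GROUP BY major
ORDER BY val DESC
LIMIT 1

Result: History with max(gpa) = 3.28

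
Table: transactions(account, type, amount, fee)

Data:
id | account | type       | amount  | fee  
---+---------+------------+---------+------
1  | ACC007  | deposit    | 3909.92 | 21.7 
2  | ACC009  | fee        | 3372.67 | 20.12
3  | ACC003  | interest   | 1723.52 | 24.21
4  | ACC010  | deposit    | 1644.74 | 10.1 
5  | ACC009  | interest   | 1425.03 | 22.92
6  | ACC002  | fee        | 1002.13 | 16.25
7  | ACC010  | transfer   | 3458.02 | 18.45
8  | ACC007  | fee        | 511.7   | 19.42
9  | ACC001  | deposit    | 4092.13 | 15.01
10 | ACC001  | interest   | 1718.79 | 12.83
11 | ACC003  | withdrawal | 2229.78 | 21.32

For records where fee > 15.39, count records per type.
SELECT type, COUNT(*)
FROM transactions
WHERE fee > 15.39
GROUP BY type

Note: WHERE filters rows before grouping.

Result:
  deposit: 1
  fee: 3
  interest: 2
  transfer: 1
  withdrawal: 1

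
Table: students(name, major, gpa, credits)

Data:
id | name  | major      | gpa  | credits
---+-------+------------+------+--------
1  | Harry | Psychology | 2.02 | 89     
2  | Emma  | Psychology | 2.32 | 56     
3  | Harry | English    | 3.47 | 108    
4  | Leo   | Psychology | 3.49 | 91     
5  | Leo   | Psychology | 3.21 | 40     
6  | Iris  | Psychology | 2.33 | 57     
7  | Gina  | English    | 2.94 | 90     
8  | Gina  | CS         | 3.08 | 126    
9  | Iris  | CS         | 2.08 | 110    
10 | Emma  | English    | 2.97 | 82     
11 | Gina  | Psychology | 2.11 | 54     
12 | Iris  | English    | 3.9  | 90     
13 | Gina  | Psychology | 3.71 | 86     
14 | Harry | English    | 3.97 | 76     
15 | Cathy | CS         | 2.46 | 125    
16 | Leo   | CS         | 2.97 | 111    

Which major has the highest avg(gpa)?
SELECT major, AVG(gpa) as val
FROM students
GROUP BY major
ORDER BY val DESC
LIMIT 1

Result: English with avg(gpa) = 3.45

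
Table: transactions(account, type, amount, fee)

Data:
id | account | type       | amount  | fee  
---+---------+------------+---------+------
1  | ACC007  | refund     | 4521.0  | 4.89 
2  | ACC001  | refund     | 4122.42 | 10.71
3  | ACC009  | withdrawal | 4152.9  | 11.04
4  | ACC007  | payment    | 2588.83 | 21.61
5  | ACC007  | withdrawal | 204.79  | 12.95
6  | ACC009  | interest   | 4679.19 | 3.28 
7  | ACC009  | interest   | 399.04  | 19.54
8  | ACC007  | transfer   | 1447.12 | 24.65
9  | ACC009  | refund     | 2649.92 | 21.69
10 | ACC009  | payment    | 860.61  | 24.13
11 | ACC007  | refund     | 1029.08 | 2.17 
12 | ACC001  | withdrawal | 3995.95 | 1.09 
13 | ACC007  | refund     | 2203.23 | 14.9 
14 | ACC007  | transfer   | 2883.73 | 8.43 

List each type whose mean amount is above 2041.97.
SELECT type, AVG(amount)
FROM transactions
GROUP BY type
HAVING AVG(amount) > 2041.97

Result:
  interest: avg=2539.12
  refund: avg=2905.13
  transfer: avg=2165.43
  withdrawal: avg=2784.55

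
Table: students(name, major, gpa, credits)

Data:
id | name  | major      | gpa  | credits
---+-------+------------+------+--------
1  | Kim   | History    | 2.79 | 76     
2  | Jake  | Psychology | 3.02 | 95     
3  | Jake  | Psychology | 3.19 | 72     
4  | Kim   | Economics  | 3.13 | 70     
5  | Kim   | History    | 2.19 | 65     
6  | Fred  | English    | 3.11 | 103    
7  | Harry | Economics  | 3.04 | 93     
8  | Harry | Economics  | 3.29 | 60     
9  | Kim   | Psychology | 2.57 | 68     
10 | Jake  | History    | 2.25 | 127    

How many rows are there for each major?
SELECT major, COUNT(*) as count
FROM students
GROUP BY major

Result:
  Economics: 3
  English: 1
  History: 3
  Psychology: 3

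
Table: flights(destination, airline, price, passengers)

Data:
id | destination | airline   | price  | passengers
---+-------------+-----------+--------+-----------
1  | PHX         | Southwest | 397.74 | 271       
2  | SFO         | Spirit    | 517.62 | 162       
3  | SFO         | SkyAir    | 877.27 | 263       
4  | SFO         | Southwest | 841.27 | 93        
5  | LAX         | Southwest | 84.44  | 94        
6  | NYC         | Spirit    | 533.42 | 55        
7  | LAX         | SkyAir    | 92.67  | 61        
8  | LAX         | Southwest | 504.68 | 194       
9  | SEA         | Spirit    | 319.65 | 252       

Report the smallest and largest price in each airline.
SELECT airline, MIN(price), MAX(price)
FROM flights
GROUP BY airline

Result:
  SkyAir: min=92.67, max=877.27
  Southwest: min=84.44, max=841.27
  Spirit: min=319.65, max=533.42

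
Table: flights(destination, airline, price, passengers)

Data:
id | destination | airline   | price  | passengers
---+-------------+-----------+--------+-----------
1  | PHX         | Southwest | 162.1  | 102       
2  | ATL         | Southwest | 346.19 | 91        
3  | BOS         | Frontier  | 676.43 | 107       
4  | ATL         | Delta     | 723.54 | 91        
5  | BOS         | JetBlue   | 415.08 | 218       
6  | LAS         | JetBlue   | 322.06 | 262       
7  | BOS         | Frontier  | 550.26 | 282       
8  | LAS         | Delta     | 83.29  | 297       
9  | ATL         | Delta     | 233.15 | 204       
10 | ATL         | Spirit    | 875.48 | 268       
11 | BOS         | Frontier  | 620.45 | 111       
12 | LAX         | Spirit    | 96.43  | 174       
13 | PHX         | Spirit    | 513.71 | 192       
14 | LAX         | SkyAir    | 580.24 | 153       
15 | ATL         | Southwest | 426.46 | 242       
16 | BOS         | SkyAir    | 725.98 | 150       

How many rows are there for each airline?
SELECT airline, COUNT(*) as count
FROM flights
GROUP BY airline

Result:
  Delta: 3
  Frontier: 3
  JetBlue: 2
  SkyAir: 2
  Southwest: 3
  Spirit: 3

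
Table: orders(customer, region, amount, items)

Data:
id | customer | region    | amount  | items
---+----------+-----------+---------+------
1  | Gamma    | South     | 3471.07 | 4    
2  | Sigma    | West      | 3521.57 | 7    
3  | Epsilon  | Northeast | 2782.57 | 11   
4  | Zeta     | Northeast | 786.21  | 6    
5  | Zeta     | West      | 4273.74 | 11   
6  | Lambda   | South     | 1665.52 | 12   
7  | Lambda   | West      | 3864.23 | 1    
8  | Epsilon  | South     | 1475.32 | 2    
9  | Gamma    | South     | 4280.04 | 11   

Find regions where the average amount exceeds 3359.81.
SELECT region, AVG(amount)
FROM orders
GROUP BY region
HAVING AVG(amount) > 3359.81

Result:
  West: avg=3886.51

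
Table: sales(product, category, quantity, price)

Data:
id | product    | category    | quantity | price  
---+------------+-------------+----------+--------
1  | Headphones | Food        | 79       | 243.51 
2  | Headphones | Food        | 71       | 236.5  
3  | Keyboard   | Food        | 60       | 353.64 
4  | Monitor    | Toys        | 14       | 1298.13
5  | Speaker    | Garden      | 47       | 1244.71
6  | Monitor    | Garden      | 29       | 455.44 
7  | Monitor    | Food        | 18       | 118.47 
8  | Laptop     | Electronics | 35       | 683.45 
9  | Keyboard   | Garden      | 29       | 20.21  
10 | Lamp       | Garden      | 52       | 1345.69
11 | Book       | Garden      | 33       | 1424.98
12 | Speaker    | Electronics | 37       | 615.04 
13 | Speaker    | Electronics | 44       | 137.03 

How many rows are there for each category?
SELECT category, COUNT(*) as count
FROM sales
GROUP BY category

Result:
  Electronics: 3
  Food: 4
  Garden: 5
  Toys: 1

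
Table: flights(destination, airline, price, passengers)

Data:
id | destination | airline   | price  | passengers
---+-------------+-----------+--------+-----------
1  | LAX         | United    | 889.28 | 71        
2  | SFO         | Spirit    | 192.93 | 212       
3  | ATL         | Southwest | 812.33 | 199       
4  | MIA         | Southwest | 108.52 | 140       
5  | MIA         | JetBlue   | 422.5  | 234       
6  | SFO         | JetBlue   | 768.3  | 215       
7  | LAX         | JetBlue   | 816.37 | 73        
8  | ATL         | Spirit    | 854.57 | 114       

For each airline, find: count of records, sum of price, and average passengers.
SELECT airline,
       COUNT(*) as cnt,
       SUM(price) as total_price,
       AVG(passengers) as avg_passengers
FROM flights
GROUP BY airline

Result:
  JetBlue: 3 records, 2007.17 total price, 174.00 avg passengers
  Southwest: 2 records, 920.85 total price, 169.50 avg passengers
  Spirit: 2 records, 1047.50 total price, 163.00 avg passengers
  United: 1 records, 889.28 total price, 71.00 avg passengers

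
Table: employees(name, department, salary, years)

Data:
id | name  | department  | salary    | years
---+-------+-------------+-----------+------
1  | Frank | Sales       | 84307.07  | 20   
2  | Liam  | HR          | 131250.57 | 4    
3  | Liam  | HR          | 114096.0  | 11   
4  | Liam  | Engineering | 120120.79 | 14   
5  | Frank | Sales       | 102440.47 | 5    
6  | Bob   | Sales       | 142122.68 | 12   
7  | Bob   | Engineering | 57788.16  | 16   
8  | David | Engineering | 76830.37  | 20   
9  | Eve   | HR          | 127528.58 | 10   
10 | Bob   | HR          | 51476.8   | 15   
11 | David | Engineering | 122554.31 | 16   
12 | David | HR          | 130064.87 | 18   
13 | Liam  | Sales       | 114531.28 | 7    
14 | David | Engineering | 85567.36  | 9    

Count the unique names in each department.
SELECT department, COUNT(DISTINCT name)
FROM employees
GROUP BY department

Result:
  Engineering: 3 distinct
  HR: 4 distinct
  Sales: 3 distinct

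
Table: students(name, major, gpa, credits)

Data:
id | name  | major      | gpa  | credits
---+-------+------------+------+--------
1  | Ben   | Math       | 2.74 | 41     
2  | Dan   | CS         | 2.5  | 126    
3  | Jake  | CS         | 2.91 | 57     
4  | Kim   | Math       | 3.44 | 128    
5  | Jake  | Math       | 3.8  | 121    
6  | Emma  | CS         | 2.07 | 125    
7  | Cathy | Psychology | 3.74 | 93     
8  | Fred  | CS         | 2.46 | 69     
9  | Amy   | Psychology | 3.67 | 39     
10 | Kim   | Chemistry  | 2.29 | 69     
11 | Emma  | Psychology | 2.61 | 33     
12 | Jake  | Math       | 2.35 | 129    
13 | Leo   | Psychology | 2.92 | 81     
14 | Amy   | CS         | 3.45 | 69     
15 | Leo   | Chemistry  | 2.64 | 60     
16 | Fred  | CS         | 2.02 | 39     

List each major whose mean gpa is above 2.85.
SELECT major, AVG(gpa)
FROM students
GROUP BY major
HAVING AVG(gpa) > 2.85

Result:
  Math: avg=3.08
  Psychology: avg=3.24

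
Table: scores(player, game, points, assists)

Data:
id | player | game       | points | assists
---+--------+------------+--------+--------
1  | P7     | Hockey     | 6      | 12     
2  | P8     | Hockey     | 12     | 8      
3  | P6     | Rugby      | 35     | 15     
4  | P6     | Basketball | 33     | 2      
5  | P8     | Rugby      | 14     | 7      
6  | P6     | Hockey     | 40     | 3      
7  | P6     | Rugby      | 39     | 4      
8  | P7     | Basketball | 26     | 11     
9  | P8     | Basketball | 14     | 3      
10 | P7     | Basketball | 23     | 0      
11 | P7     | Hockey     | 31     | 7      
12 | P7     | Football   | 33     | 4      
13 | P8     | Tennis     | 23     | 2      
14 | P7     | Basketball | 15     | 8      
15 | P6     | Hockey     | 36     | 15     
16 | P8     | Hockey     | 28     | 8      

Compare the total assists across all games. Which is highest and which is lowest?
SELECT game, SUM(assists)
FROM scores
GROUP BY game
ORDER BY SUM(assists)

All groups:
  Tennis: 2
  Football: 4
  Basketball: 24
  Rugby: 26
  Hockey: 53

Highest: Hockey (53)
Lowest: Tennis (2)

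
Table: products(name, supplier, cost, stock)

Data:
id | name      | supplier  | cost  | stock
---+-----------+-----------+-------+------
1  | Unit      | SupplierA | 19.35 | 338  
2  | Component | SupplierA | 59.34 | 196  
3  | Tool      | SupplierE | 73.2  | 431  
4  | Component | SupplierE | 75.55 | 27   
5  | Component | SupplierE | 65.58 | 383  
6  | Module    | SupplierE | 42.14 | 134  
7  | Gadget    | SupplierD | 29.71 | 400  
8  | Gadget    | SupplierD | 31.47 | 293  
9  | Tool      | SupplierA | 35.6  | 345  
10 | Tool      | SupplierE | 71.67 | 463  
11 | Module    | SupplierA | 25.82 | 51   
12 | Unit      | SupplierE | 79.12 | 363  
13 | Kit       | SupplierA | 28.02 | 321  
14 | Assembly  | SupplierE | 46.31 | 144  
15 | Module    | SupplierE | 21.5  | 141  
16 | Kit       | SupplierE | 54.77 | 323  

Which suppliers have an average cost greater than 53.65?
SELECT supplier, AVG(cost)
FROM products
GROUP BY supplier
HAVING AVG(cost) > 53.65

Result:
  SupplierE: avg=58.87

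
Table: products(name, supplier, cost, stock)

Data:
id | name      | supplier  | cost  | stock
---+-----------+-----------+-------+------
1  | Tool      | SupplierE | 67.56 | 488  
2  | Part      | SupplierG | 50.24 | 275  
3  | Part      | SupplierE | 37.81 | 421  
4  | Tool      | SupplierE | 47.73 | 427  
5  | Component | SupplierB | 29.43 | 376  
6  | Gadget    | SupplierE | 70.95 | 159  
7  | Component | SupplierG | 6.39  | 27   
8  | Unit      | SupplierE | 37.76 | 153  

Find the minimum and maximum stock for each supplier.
SELECT supplier, MIN(stock), MAX(stock)
FROM products
GROUP BY supplier

Result:
  SupplierB: min=376, max=376
  SupplierE: min=153, max=488
  SupplierG: min=27, max=275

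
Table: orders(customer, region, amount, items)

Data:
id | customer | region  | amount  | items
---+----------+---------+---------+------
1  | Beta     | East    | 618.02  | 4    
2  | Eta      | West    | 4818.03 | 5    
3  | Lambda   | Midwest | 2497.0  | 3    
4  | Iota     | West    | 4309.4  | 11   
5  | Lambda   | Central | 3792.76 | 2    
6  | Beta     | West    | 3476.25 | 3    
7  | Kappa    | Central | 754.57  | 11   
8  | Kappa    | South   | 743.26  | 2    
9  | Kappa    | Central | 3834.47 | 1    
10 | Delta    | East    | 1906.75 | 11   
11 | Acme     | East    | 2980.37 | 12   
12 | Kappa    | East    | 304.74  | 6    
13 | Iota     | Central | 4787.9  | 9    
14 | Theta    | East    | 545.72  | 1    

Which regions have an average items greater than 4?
SELECT region, AVG(items)
FROM orders
GROUP BY region
HAVING AVG(items) > 4

Result:
  Central: avg=5.75
  East: avg=6.80
  West: avg=6.33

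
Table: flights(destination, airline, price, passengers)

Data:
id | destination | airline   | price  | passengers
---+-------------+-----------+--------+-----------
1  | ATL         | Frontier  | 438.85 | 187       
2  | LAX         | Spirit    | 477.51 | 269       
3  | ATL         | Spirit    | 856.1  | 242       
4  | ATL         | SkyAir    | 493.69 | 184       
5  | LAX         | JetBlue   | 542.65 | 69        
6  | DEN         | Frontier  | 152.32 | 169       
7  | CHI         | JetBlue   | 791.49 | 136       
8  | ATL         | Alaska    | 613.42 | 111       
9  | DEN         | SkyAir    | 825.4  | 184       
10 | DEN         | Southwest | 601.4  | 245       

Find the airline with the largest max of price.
SELECT airline, MAX(price) as val
FROM flights
GROUP BY airline
ORDER BY val DESC
LIMIT 1

Result: Spirit with max(price) = 856.10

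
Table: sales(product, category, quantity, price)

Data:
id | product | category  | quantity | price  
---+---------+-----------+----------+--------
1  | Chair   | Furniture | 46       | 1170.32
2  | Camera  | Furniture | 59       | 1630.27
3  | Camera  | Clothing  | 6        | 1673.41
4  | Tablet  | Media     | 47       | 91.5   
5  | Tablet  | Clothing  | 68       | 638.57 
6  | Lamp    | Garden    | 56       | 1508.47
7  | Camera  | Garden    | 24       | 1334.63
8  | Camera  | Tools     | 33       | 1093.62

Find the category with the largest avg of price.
SELECT category, AVG(price) as val
FROM sales
GROUP BY category
ORDER BY val DESC
LIMIT 1

Result: Garden with avg(price) = 1421.55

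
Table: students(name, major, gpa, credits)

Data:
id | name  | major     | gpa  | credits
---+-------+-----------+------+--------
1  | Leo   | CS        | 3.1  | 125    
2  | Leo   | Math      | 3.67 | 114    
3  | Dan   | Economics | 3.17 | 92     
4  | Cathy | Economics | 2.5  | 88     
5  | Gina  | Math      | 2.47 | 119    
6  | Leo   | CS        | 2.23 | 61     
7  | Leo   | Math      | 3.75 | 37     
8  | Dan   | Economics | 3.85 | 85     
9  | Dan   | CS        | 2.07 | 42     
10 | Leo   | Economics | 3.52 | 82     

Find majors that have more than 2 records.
SELECT major, COUNT(*) as cnt
FROM students
GROUP BY major
HAVING COUNT(*) > 2

Result:
  CS: 3
  Economics: 4
  Math: 3

Note: HAVING filters groups after aggregation, WHERE filters rows before.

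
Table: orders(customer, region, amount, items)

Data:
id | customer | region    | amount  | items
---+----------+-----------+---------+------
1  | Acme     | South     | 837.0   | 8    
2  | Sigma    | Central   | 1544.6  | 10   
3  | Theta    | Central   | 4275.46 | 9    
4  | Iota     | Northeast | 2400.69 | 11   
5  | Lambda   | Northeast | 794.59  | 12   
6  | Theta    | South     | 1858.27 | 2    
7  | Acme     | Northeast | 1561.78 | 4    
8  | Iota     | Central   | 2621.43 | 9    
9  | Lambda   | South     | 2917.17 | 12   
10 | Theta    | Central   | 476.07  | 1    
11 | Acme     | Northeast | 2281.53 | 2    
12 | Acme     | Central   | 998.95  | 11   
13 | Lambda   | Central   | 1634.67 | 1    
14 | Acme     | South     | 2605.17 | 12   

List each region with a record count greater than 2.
SELECT region, COUNT(*) as cnt
FROM orders
GROUP BY region
HAVING COUNT(*) > 2

Result:
  Central: 6
  Northeast: 4
  South: 4

Note: HAVING filters groups after aggregation, WHERE filters rows before.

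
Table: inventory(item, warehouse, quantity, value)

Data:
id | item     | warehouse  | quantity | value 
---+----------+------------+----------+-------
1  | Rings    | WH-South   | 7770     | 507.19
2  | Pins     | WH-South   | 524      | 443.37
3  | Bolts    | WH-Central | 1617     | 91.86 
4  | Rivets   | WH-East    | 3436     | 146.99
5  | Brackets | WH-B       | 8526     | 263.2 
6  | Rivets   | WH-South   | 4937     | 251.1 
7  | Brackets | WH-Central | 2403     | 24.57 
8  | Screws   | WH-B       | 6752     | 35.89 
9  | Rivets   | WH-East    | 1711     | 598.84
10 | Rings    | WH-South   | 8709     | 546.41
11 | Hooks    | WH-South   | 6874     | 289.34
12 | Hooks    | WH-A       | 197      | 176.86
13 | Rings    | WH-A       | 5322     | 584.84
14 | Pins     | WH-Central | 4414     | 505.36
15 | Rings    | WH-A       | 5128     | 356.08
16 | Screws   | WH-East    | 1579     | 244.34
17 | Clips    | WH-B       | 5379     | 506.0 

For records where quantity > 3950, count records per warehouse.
SELECT warehouse, COUNT(*)
FROM inventory
WHERE quantity > 3950
GROUP BY warehouse

Note: WHERE filters rows before grouping.

Result:
  WH-A: 2
  WH-B: 3
  WH-Central: 1
  WH-South: 4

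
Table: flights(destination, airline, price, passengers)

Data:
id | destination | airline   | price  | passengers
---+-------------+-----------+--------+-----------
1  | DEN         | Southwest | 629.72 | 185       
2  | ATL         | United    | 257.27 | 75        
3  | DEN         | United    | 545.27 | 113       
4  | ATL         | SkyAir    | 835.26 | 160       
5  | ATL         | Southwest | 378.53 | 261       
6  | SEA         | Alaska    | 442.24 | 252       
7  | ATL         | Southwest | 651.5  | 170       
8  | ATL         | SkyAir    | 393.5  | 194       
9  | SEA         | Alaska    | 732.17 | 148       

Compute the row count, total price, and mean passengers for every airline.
SELECT airline,
       COUNT(*) as cnt,
       SUM(price) as total_price,
       AVG(passengers) as avg_passengers
FROM flights
GROUP BY airline

Result:
  Alaska: 2 records, 1174.41 total price, 200.00 avg passengers
  SkyAir: 2 records, 1228.76 total price, 177.00 avg passengers
  Southwest: 3 records, 1659.75 total price, 205.33 avg passengers
  United: 2 records, 802.54 total price, 94.00 avg passengers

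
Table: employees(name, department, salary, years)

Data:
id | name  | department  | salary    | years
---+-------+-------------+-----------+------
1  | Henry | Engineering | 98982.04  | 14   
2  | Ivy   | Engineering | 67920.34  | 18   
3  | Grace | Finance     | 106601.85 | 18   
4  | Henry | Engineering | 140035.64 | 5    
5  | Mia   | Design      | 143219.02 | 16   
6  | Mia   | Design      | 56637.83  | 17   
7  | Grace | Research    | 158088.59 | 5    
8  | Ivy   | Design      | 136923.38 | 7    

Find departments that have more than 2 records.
SELECT department, COUNT(*) as cnt
FROM employees
GROUP BY department
HAVING COUNT(*) > 2

Result:
  Design: 3
  Engineering: 3

Note: HAVING filters groups after aggregation, WHERE filters rows before.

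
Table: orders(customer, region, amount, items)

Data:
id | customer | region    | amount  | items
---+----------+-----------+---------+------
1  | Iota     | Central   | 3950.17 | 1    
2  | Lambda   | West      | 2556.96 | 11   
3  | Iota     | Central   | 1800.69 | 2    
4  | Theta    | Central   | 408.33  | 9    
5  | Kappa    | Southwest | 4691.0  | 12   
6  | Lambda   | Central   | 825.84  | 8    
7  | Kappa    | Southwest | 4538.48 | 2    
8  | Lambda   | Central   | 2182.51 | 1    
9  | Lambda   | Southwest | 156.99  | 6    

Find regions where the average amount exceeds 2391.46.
SELECT region, AVG(amount)
FROM orders
GROUP BY region
HAVING AVG(amount) > 2391.46

Result:
  Southwest: avg=3128.82
  West: avg=2556.96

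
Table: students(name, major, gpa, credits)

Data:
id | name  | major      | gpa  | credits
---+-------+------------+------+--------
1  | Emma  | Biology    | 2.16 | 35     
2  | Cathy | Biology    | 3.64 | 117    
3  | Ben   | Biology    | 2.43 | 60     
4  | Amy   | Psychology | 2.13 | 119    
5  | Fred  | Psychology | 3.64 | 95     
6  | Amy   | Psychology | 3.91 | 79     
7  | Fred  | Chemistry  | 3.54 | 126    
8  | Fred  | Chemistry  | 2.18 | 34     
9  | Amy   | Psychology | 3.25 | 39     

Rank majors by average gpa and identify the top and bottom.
SELECT major, AVG(gpa)
FROM students
GROUP BY major
ORDER BY AVG(gpa)

All groups:
  Biology: 2.74
  Chemistry: 2.86
  Psychology: 3.23

Highest: Psychology (3.23)
Lowest: Biology (2.74)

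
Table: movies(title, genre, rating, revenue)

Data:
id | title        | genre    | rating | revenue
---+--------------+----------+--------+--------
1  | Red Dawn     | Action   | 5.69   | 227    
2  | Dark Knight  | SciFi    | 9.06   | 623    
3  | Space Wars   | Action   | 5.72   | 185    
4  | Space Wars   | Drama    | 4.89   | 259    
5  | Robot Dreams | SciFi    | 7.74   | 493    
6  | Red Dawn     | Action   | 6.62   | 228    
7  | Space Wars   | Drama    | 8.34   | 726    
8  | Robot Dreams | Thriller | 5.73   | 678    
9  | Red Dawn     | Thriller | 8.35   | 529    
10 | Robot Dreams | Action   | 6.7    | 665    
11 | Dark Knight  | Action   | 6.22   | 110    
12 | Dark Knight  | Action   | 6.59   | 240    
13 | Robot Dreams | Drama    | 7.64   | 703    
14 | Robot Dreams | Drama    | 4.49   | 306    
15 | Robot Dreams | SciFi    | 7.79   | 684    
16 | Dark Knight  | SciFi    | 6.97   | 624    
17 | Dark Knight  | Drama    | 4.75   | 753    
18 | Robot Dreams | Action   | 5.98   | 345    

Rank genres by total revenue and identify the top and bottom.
SELECT genre, SUM(revenue)
FROM movies
GROUP BY genre
ORDER BY SUM(revenue)

All groups:
  Thriller: 1207
  Action: 2000
  SciFi: 2424
  Drama: 2747

Highest: Drama (2747)
Lowest: Thriller (1207)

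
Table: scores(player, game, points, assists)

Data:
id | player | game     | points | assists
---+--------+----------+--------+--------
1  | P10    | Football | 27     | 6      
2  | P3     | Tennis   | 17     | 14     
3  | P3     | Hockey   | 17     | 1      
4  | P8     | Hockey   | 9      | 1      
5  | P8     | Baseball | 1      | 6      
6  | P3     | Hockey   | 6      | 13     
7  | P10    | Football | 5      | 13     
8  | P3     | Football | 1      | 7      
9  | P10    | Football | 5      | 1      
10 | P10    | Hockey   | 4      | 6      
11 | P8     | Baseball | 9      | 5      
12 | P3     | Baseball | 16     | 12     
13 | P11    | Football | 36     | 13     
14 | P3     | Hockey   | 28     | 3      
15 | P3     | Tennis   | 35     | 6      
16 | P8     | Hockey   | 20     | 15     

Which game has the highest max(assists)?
SELECT game, MAX(assists) as val
FROM scores
GROUP BY game
ORDER BY val DESC
LIMIT 1

Result: Hockey with max(assists) = 15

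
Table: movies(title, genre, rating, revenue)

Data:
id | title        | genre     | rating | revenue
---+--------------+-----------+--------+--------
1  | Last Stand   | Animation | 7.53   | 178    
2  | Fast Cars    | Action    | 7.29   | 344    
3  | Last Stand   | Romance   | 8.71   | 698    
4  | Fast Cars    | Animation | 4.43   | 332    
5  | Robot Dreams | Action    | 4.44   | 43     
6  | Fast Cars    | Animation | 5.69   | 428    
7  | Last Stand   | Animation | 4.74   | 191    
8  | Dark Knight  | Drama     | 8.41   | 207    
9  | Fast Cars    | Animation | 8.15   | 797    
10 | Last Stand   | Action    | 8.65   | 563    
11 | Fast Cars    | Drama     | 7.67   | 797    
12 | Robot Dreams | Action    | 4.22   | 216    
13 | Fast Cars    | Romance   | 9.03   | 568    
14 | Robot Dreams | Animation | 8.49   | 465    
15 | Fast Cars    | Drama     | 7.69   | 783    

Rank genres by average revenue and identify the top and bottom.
SELECT genre, AVG(revenue)
FROM movies
GROUP BY genre
ORDER BY AVG(revenue)

All groups:
  Action: 291.50
  Animation: 398.50
  Drama: 595.67
  Romance: 633.00

Highest: Romance (633.00)
Lowest: Action (291.50)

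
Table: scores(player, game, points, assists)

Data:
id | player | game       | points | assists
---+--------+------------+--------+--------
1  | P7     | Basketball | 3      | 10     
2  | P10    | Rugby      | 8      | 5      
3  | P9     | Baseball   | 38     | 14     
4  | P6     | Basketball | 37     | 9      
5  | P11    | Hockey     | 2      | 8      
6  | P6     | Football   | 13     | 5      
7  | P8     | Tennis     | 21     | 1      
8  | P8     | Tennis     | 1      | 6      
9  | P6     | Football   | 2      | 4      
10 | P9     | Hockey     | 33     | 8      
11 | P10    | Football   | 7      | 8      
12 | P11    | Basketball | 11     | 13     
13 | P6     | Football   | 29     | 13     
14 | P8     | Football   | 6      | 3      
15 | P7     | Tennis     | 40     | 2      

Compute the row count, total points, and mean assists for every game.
SELECT game,
       COUNT(*) as cnt,
       SUM(points) as total_points,
       AVG(assists) as avg_assists
FROM scores
GROUP BY game

Result:
  Baseball: 1 records, 38 total points, 14.00 avg assists
  Basketball: 3 records, 51 total points, 10.67 avg assists
  Football: 5 records, 57 total points, 6.60 avg assists
  Hockey: 2 records, 35 total points, 8.00 avg assists
  Rugby: 1 records, 8 total points, 5.00 avg assists
  Tennis: 3 records, 62 total points, 3.00 avg assists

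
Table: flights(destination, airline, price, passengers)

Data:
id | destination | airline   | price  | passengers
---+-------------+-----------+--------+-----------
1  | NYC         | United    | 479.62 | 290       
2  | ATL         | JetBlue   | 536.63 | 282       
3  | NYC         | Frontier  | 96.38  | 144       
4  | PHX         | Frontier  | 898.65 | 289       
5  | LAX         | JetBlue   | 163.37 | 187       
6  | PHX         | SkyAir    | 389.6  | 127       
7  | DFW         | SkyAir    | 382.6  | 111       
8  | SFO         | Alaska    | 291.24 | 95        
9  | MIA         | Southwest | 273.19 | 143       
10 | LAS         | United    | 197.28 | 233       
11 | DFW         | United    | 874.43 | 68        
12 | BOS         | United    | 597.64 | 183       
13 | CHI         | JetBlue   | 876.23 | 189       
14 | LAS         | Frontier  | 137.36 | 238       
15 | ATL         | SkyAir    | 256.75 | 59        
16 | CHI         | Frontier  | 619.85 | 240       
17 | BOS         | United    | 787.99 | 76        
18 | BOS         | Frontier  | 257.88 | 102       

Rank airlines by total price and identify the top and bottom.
SELECT airline, SUM(price)
FROM flights
GROUP BY airline
ORDER BY SUM(price)

All groups:
  Southwest: 273.19
  Alaska: 291.24
  SkyAir: 1028.95
  JetBlue: 1576.23
  Frontier: 2010.12
  United: 2936.96

Highest: United (2936.96)
Lowest: Southwest (273.19)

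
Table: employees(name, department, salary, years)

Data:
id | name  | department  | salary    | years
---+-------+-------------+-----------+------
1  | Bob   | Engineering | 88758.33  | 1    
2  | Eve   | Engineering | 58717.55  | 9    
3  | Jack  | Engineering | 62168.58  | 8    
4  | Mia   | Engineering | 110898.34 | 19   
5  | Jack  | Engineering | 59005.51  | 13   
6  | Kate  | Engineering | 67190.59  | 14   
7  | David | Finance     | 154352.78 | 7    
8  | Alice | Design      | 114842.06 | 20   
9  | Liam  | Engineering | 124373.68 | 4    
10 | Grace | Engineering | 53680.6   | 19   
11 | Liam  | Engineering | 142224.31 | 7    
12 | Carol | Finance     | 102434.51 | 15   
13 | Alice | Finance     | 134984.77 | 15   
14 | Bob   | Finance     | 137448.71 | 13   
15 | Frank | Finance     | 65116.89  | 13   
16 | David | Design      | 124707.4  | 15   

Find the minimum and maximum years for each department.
SELECT department, MIN(years), MAX(years)
FROM employees
GROUP BY department

Result:
  Design: min=15, max=20
  Engineering: min=1, max=19
  Finance: min=7, max=15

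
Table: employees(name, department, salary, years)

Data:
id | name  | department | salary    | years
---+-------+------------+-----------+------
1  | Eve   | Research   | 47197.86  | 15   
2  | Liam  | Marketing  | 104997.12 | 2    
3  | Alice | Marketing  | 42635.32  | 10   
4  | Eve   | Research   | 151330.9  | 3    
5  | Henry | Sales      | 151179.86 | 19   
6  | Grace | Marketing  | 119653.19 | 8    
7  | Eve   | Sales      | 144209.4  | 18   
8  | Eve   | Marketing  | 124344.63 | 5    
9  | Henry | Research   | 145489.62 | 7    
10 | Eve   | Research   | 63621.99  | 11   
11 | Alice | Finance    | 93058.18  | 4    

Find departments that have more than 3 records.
SELECT department, COUNT(*) as cnt
FROM employees
GROUP BY department
HAVING COUNT(*) > 3

Result:
  Marketing: 4
  Research: 4

Note: HAVING filters groups after aggregation, WHERE filters rows before.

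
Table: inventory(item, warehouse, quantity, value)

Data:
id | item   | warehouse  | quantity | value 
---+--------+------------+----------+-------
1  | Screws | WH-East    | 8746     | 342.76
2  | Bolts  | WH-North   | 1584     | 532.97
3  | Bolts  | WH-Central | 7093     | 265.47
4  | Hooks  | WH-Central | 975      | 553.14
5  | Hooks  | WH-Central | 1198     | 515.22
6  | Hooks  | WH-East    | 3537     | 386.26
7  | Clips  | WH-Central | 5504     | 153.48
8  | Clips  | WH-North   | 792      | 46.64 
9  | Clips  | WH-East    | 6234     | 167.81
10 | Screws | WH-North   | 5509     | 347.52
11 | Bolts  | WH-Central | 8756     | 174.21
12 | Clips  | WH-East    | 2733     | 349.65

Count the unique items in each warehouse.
SELECT warehouse, COUNT(DISTINCT item)
FROM inventory
GROUP BY warehouse

Result:
  WH-Central: 3 distinct
  WH-East: 3 distinct
  WH-North: 3 distinct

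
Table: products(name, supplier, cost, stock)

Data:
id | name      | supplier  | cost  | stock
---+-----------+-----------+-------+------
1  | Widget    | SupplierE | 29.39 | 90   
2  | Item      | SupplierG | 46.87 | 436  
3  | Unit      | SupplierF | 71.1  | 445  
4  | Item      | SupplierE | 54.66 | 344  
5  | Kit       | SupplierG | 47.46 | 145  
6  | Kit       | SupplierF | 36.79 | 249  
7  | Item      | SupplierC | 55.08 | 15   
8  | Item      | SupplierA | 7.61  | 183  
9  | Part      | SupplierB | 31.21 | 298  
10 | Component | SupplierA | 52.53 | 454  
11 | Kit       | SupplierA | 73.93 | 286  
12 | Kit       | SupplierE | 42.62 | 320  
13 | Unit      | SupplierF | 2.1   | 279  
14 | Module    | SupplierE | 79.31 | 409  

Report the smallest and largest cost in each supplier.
SELECT supplier, MIN(cost), MAX(cost)
FROM products
GROUP BY supplier

Result:
  SupplierA: min=7.61, max=73.93
  SupplierB: min=31.21, max=31.21
  SupplierC: min=55.08, max=55.08
  SupplierE: min=29.39, max=79.31
  SupplierF: min=2.10, max=71.10
  SupplierG: min=46.87, max=47.46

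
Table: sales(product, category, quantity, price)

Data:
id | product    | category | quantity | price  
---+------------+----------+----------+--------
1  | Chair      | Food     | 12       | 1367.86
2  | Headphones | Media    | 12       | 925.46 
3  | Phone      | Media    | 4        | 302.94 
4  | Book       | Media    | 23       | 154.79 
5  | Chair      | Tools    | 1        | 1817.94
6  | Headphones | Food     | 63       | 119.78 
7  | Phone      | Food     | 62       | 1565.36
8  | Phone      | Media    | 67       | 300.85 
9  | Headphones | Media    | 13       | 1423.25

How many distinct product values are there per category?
SELECT category, COUNT(DISTINCT product)
FROM sales
GROUP BY category

Result:
  Food: 3 distinct
  Media: 3 distinct
  Tools: 1 distinct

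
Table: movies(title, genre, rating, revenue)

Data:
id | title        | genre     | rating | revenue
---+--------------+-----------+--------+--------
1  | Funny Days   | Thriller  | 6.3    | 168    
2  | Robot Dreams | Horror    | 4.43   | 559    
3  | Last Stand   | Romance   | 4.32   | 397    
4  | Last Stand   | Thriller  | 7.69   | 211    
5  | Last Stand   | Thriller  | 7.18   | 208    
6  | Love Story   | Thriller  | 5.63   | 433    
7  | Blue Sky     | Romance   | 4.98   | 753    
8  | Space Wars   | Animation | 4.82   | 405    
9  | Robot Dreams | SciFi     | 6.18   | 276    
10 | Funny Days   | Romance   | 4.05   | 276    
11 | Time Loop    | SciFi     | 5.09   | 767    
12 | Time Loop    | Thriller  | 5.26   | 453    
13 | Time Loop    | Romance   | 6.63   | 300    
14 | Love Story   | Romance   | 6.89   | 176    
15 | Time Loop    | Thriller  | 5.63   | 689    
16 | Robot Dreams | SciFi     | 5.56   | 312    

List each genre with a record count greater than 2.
SELECT genre, COUNT(*) as cnt
FROM movies
GROUP BY genre
HAVING COUNT(*) > 2

Result:
  Romance: 5
  SciFi: 3
  Thriller: 6

Note: HAVING filters groups after aggregation, WHERE filters rows before.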